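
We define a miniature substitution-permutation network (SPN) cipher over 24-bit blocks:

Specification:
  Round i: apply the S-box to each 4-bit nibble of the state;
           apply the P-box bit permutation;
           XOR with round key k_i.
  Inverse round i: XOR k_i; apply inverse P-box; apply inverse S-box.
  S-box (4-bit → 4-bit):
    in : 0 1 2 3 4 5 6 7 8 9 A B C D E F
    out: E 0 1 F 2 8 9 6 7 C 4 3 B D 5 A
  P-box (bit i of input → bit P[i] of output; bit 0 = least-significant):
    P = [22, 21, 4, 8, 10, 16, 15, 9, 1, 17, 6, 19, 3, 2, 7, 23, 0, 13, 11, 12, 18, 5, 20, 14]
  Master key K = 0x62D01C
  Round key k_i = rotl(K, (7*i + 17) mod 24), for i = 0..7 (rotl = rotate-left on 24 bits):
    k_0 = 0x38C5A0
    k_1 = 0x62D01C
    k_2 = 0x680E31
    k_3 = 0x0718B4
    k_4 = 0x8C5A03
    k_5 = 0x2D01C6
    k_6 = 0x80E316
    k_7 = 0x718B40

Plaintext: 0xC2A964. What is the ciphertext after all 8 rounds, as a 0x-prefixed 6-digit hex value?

0xC4C86D

s_0 = plaintext = 0xC2A964
s_1 = Round(s_0, k_0) = 0x148341
s_2 = Round(s_1, k_1) = 0x69F0D2
s_3 = Round(s_2, k_2) = 0xA6D075
s_4 = Round(s_3, k_3) = 0x9C897D
s_5 = Round(s_4, k_4) = 0xD5ABDE
s_6 = Round(s_5, k_5) = 0x7BD754
s_7 = Round(s_6, k_6) = 0x32C1FF
s_8 = Round(s_7, k_7) = 0xC4C86D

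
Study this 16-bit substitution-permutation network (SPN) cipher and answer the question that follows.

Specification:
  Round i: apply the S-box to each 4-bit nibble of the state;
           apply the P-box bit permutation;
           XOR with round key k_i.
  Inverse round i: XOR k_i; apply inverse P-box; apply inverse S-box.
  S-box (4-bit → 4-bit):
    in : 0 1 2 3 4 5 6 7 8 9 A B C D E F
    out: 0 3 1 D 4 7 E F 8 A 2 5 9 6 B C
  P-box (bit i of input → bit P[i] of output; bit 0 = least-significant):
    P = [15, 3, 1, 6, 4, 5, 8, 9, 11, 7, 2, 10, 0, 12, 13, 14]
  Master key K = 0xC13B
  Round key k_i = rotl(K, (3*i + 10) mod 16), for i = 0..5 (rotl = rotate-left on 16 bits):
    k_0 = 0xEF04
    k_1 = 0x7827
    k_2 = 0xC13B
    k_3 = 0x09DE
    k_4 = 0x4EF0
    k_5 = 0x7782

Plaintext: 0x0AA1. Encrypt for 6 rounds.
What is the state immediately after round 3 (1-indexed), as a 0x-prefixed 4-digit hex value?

s_0 = plaintext = 0x0AA1
s_1 = Round(s_0, k_0) = 0x6FAC
s_2 = Round(s_1, k_1) = 0x8C43
s_3 = Round(s_2, k_2) = 0x0C79
s_4 = Round(s_3, k_3) = 0x06A6
s_5 = Round(s_4, k_4) = 0x4A1E
s_6 = Round(s_5, k_5) = 0xD77A

0x0C79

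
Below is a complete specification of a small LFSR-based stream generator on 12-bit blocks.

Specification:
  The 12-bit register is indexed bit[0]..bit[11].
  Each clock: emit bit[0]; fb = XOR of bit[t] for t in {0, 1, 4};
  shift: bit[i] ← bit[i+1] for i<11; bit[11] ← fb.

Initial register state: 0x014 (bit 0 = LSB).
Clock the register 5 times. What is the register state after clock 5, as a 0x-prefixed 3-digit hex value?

reg_0 = 0x014
clock 1: out=0, reg = 0x80A
clock 2: out=0, reg = 0xC05
clock 3: out=1, reg = 0xE02
clock 4: out=0, reg = 0xF01
clock 5: out=1, reg = 0xF80

0xF80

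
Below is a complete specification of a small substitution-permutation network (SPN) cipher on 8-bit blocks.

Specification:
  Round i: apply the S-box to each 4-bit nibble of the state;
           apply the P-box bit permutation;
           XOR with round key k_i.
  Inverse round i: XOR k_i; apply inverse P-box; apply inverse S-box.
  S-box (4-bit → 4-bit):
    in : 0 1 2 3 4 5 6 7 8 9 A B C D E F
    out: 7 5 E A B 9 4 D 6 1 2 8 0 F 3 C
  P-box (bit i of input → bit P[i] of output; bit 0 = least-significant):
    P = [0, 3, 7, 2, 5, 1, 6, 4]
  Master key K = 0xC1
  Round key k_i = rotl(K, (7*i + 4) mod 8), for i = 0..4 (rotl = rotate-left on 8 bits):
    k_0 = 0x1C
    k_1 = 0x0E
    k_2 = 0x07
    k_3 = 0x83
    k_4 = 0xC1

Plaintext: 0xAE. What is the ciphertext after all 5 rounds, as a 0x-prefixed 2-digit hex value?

s_0 = plaintext = 0xAE
s_1 = Round(s_0, k_0) = 0x17
s_2 = Round(s_1, k_1) = 0xEB
s_3 = Round(s_2, k_2) = 0x21
s_4 = Round(s_3, k_3) = 0x50
s_5 = Round(s_4, k_4) = 0x78

0x78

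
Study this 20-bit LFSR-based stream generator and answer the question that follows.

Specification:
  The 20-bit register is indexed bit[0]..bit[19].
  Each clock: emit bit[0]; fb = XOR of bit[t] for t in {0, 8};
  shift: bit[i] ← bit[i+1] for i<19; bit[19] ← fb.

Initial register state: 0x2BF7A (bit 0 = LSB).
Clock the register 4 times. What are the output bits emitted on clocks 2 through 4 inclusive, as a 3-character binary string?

reg_0 = 0x2BF7A
clock 1: out=0, reg = 0x95FBD
clock 2: out=1, reg = 0x4AFDE
clock 3: out=0, reg = 0xA57EF
clock 4: out=1, reg = 0x52BF7

101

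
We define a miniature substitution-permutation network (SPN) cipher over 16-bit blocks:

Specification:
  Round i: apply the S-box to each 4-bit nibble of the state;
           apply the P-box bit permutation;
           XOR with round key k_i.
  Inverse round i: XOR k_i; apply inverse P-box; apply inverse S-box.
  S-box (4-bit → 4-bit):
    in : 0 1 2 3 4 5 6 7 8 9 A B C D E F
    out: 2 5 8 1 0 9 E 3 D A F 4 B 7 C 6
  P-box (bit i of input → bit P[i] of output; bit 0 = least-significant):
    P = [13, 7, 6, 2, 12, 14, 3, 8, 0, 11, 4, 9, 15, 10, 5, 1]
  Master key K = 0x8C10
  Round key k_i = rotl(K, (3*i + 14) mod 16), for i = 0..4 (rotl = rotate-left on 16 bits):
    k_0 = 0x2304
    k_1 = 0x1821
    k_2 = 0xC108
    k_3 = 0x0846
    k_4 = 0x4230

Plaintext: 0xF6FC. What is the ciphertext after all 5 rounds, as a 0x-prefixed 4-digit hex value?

0x33D5

s_0 = plaintext = 0xF6FC
s_1 = Round(s_0, k_0) = 0x4DB8
s_2 = Round(s_1, k_1) = 0x307C
s_3 = Round(s_2, k_2) = 0x398C
s_4 = Round(s_3, k_3) = 0xB3CA
s_5 = Round(s_4, k_4) = 0x33D5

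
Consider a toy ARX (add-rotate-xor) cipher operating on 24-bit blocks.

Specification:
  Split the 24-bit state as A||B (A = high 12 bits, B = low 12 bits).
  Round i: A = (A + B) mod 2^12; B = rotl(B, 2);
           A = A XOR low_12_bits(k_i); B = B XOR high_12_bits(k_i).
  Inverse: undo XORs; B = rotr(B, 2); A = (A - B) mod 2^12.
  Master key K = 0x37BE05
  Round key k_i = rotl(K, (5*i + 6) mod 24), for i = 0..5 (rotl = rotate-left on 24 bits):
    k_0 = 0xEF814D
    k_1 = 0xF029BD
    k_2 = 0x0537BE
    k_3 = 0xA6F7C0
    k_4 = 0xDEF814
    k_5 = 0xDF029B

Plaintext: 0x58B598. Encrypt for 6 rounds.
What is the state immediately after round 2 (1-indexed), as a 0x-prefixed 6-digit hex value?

0xABAD64

s_0 = plaintext = 0x58B598
s_1 = Round(s_0, k_0) = 0xA6E899
s_2 = Round(s_1, k_1) = 0xABAD64
s_3 = Round(s_2, k_2) = 0xFA05C0
s_4 = Round(s_3, k_3) = 0x2A0D6E
s_5 = Round(s_4, k_4) = 0x81A854
s_6 = Round(s_5, k_5) = 0x2F5CA2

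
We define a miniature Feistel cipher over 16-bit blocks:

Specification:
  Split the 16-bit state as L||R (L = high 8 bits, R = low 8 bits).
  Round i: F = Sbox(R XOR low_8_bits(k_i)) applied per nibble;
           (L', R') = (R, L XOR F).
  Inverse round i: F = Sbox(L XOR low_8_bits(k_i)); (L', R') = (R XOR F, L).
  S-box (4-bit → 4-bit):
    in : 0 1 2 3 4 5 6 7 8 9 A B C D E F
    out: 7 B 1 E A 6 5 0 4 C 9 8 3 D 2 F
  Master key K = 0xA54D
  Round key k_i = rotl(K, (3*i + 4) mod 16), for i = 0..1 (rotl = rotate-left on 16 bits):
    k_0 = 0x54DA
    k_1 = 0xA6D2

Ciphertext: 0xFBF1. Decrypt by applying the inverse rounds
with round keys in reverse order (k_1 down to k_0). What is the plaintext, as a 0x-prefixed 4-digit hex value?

0x1BED

s_0 = ciphertext = 0xFBF1
s_1 = InvRound(s_0, k_1) = 0xEDFB
s_2 = InvRound(s_1, k_0) = 0x1BED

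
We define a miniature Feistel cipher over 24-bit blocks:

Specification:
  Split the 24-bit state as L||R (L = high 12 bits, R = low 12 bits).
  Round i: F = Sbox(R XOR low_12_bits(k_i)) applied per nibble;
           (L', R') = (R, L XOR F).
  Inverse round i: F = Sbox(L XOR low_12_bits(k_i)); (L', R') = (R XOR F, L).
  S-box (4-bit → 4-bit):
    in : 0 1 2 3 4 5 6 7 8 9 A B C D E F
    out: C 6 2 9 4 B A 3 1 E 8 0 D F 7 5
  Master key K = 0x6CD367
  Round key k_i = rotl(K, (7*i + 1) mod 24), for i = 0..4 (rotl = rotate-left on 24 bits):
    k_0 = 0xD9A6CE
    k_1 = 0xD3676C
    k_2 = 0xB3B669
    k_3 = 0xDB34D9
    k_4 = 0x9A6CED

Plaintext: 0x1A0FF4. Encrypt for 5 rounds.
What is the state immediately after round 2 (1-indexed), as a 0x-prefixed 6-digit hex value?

s_0 = plaintext = 0x1A0FF4
s_1 = Round(s_0, k_0) = 0xFF4F38
s_2 = Round(s_1, k_1) = 0xF38E40
s_3 = Round(s_2, k_2) = 0xE40E16
s_4 = Round(s_3, k_3) = 0xE16695
s_5 = Round(s_4, k_4) = 0x695627

0xF38E40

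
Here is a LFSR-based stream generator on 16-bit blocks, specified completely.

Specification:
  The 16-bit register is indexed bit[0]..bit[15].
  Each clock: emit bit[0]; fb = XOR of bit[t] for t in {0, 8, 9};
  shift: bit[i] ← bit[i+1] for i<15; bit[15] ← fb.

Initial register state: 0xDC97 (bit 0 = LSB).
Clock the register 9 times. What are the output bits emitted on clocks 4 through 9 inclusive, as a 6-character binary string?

010010

reg_0 = 0xDC97
clock 1: out=1, reg = 0xEE4B
clock 2: out=1, reg = 0x7725
clock 3: out=1, reg = 0xBB92
clock 4: out=0, reg = 0x5DC9
clock 5: out=1, reg = 0x2EE4
clock 6: out=0, reg = 0x9772
clock 7: out=0, reg = 0x4BB9
clock 8: out=1, reg = 0xA5DC
clock 9: out=0, reg = 0xD2EE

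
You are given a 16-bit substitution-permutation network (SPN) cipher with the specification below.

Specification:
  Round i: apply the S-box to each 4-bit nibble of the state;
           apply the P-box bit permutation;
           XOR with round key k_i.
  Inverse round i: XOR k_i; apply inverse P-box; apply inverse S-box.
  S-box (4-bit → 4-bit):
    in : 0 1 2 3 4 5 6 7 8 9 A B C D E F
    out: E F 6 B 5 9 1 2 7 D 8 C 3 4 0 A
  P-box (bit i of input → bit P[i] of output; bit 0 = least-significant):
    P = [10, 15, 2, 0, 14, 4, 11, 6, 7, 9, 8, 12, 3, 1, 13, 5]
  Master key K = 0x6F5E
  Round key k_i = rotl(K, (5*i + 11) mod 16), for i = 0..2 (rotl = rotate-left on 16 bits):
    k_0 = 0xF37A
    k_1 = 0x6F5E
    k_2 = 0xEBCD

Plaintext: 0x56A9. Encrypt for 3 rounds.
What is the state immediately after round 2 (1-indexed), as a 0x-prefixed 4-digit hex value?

s_0 = plaintext = 0x56A9
s_1 = Round(s_0, k_0) = 0xF797
s_2 = Round(s_1, k_1) = 0xA53C
s_3 = Round(s_2, k_2) = 0x3F3D

0xA53C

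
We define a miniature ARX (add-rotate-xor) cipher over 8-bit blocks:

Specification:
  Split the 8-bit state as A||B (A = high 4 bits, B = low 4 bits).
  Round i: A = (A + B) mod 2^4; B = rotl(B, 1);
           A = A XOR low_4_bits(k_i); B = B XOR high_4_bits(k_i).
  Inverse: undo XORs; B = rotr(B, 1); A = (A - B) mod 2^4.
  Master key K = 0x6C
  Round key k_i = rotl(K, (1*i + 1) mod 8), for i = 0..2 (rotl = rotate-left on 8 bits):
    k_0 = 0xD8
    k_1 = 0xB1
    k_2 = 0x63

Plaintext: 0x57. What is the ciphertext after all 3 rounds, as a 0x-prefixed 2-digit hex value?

0x0D

s_0 = plaintext = 0x57
s_1 = Round(s_0, k_0) = 0x43
s_2 = Round(s_1, k_1) = 0x6D
s_3 = Round(s_2, k_2) = 0x0D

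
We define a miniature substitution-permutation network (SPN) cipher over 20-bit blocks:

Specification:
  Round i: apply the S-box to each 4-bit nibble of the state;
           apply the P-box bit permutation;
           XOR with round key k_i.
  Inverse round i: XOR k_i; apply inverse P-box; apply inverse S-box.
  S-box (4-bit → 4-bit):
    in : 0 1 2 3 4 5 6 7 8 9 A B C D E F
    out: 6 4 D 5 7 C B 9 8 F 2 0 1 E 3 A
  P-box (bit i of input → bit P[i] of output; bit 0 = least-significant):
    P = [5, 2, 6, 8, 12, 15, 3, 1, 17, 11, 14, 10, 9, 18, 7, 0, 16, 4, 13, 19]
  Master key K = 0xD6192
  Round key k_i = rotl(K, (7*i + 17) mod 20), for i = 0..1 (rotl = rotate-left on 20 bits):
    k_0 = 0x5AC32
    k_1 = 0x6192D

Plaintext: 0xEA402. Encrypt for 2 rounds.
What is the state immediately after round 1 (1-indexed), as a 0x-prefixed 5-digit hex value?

0x2654A

s_0 = plaintext = 0xEA402
s_1 = Round(s_0, k_0) = 0x2654A
s_2 = Round(s_1, k_1) = 0xBEF20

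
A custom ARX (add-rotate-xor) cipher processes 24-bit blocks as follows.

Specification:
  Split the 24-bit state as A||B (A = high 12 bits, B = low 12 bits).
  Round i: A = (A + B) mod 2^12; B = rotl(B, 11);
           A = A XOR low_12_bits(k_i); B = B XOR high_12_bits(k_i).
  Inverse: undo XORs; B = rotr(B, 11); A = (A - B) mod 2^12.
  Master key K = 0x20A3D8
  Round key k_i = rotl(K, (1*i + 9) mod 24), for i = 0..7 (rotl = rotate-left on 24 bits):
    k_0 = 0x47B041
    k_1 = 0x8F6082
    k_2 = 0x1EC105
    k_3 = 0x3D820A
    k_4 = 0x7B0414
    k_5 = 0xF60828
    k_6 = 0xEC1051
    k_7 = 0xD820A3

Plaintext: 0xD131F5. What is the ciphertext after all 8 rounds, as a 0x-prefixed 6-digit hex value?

0xD9D264

s_0 = plaintext = 0xD131F5
s_1 = Round(s_0, k_0) = 0xF49C81
s_2 = Round(s_1, k_1) = 0xB486B6
s_3 = Round(s_2, k_2) = 0x0FB2B7
s_4 = Round(s_3, k_3) = 0x1B8A83
s_5 = Round(s_4, k_4) = 0x82FAF1
s_6 = Round(s_5, k_5) = 0xB08218
s_7 = Round(s_6, k_6) = 0xD71FCD
s_8 = Round(s_7, k_7) = 0xD9D264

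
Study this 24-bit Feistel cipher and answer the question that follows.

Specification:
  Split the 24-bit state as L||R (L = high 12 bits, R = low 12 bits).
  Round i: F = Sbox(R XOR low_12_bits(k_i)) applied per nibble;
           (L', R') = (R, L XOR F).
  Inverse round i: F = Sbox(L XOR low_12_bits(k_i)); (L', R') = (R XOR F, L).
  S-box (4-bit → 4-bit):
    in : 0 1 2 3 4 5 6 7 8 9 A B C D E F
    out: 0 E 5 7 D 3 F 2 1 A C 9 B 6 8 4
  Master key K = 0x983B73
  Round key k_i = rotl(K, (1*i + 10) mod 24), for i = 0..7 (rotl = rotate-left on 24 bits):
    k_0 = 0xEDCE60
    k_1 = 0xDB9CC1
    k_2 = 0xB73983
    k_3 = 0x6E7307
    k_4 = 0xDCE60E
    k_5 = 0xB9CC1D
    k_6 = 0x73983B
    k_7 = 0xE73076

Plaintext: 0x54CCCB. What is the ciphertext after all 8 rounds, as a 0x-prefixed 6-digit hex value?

s_0 = plaintext = 0x54CCCB
s_1 = Round(s_0, k_0) = 0xCCB085
s_2 = Round(s_1, k_1) = 0x085716
s_3 = Round(s_2, k_2) = 0x716826
s_4 = Round(s_3, k_3) = 0x826E48
s_5 = Round(s_4, k_4) = 0xE489F9
s_6 = Round(s_5, k_5) = 0x9F9DC5
s_7 = Round(s_6, k_6) = 0xDC5AB1
s_8 = Round(s_7, k_7) = 0xAB1177

0xAB1177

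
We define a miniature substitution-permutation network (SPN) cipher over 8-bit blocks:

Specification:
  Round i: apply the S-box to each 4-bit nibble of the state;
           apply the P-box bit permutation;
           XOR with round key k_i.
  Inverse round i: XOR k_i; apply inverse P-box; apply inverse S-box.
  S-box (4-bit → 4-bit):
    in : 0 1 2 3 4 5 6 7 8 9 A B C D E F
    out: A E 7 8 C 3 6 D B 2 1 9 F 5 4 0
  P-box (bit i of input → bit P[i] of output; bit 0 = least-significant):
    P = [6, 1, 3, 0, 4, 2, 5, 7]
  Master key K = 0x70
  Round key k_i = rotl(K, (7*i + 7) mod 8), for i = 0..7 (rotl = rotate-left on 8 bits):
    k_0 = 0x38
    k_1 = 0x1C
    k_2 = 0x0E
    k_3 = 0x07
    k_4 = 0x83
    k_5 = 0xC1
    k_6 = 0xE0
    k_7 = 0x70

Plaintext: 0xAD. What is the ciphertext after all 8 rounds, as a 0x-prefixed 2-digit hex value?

0x49

s_0 = plaintext = 0xAD
s_1 = Round(s_0, k_0) = 0x60
s_2 = Round(s_1, k_1) = 0x3B
s_3 = Round(s_2, k_2) = 0xCF
s_4 = Round(s_3, k_3) = 0xB3
s_5 = Round(s_4, k_4) = 0x12
s_6 = Round(s_5, k_5) = 0x2F
s_7 = Round(s_6, k_6) = 0xD4
s_8 = Round(s_7, k_7) = 0x49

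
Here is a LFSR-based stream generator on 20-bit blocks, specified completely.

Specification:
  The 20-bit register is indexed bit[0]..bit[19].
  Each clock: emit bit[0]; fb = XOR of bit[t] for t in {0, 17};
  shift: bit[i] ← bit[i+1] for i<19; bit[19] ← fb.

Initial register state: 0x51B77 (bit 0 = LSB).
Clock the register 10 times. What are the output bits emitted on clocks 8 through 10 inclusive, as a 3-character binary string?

reg_0 = 0x51B77
clock 1: out=1, reg = 0xA8DBB
clock 2: out=1, reg = 0x546DD
clock 3: out=1, reg = 0xAA36E
clock 4: out=0, reg = 0xD51B7
clock 5: out=1, reg = 0xEA8DB
clock 6: out=1, reg = 0x7546D
clock 7: out=1, reg = 0x3AA36
clock 8: out=0, reg = 0x9D51B
clock 9: out=1, reg = 0xCEA8D
clock 10: out=1, reg = 0xE7546

011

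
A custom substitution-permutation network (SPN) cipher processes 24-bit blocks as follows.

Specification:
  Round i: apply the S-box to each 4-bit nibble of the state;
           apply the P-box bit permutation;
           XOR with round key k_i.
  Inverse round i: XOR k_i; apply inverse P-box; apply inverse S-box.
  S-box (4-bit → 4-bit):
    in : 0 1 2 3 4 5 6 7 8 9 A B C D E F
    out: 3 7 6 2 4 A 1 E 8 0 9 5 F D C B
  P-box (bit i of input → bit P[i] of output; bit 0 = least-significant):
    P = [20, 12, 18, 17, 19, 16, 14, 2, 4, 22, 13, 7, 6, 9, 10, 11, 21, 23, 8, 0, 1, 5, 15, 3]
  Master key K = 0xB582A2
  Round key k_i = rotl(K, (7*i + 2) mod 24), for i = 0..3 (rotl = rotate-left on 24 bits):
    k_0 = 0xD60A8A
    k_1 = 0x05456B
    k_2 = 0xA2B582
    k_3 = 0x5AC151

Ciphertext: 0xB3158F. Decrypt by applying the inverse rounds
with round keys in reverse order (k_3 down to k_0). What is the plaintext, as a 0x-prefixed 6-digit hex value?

0x61255F

s_0 = ciphertext = 0xB3158F
s_1 = InvRound(s_0, k_3) = 0xD0BFC3
s_2 = InvRound(s_1, k_2) = 0x9AF39A
s_3 = InvRound(s_2, k_1) = 0x251D0C
s_4 = InvRound(s_3, k_0) = 0x61255F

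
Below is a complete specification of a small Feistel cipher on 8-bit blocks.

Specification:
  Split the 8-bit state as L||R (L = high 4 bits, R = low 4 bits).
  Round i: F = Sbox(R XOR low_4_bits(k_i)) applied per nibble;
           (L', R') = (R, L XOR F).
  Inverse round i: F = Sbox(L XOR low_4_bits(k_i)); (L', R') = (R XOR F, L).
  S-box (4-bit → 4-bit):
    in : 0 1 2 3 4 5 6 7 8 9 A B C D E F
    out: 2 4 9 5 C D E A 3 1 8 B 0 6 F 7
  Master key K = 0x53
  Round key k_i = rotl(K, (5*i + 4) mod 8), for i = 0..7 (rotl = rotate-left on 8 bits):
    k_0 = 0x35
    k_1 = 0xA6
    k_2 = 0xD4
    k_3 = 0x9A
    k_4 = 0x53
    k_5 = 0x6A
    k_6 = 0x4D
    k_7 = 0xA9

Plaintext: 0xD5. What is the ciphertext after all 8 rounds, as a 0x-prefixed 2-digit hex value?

0x19

s_0 = plaintext = 0xD5
s_1 = Round(s_0, k_0) = 0x5F
s_2 = Round(s_1, k_1) = 0xF4
s_3 = Round(s_2, k_2) = 0x4D
s_4 = Round(s_3, k_3) = 0xDE
s_5 = Round(s_4, k_4) = 0xEB
s_6 = Round(s_5, k_5) = 0xBA
s_7 = Round(s_6, k_6) = 0xA1
s_8 = Round(s_7, k_7) = 0x19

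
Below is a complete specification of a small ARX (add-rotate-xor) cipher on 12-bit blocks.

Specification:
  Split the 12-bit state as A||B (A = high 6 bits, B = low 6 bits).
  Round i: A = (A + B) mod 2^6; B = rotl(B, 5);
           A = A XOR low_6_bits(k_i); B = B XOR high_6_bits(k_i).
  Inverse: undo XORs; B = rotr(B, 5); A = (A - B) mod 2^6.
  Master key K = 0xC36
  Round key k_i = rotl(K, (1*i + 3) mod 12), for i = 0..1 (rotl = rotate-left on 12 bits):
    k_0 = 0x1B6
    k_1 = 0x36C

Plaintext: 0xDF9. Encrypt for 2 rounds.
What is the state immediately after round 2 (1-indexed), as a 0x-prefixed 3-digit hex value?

0xB10

s_0 = plaintext = 0xDF9
s_1 = Round(s_0, k_0) = 0x1BA
s_2 = Round(s_1, k_1) = 0xB10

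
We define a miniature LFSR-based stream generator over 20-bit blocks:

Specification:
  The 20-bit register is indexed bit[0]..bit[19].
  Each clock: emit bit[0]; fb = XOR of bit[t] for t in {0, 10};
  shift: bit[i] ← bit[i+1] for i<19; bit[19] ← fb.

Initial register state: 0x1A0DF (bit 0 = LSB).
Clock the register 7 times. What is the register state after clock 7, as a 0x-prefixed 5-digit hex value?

reg_0 = 0x1A0DF
clock 1: out=1, reg = 0x8D06F
clock 2: out=1, reg = 0xC6837
clock 3: out=1, reg = 0xE341B
clock 4: out=1, reg = 0x71A0D
clock 5: out=1, reg = 0xB8D06
clock 6: out=0, reg = 0xDC683
clock 7: out=1, reg = 0x6E341

0x6E341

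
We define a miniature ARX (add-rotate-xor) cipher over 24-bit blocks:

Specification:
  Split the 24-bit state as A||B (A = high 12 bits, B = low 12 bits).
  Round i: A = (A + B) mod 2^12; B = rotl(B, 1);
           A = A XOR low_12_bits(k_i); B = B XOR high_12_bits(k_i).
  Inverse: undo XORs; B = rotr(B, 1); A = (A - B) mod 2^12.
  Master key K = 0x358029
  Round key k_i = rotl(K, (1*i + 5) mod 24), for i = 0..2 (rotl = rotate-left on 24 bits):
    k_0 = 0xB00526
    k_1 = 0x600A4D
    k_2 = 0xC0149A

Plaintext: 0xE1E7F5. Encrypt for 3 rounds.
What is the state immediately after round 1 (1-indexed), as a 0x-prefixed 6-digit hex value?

s_0 = plaintext = 0xE1E7F5
s_1 = Round(s_0, k_0) = 0x3354EA
s_2 = Round(s_1, k_1) = 0x252FD4
s_3 = Round(s_2, k_2) = 0x6BC3A8

0x3354EA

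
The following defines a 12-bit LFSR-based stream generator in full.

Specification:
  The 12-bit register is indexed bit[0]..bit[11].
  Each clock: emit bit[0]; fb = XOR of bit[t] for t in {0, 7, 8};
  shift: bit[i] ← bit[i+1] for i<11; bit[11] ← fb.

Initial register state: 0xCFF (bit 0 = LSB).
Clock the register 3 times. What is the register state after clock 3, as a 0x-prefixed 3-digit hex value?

reg_0 = 0xCFF
clock 1: out=1, reg = 0x67F
clock 2: out=1, reg = 0xB3F
clock 3: out=1, reg = 0x59F

0x59F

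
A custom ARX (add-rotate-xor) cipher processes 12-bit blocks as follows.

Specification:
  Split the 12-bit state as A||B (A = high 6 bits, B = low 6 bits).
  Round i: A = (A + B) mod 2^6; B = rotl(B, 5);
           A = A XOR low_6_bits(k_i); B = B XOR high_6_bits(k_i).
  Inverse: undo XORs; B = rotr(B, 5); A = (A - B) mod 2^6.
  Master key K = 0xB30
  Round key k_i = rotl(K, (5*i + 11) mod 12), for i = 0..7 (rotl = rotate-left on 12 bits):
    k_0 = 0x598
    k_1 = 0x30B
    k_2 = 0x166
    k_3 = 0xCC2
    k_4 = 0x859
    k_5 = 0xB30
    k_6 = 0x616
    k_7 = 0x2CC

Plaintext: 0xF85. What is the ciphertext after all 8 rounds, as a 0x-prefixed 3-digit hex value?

0xAD3

s_0 = plaintext = 0xF85
s_1 = Round(s_0, k_0) = 0x6F4
s_2 = Round(s_1, k_1) = 0x116
s_3 = Round(s_2, k_2) = 0xF0E
s_4 = Round(s_3, k_3) = 0x234
s_5 = Round(s_4, k_4) = 0x97B
s_6 = Round(s_5, k_5) = 0x411
s_7 = Round(s_6, k_6) = 0xDF0
s_8 = Round(s_7, k_7) = 0xAD3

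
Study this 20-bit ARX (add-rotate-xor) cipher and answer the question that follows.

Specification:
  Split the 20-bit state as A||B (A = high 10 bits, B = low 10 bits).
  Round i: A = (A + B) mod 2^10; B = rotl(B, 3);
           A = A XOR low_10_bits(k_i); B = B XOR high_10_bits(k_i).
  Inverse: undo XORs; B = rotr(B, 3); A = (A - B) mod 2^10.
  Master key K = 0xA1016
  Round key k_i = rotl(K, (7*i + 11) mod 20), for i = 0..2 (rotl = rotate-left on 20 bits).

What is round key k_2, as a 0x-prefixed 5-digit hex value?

K = 0xA1016
k_0 = rotl(K, (7*0+11) mod 20) = rotl(K, 11) = 0x0B508
k_1 = rotl(K, (7*1+11) mod 20) = rotl(K, 18) = 0xA8405
k_2 = rotl(K, (7*2+11) mod 20) = rotl(K, 5) = 0x202D4

0x202D4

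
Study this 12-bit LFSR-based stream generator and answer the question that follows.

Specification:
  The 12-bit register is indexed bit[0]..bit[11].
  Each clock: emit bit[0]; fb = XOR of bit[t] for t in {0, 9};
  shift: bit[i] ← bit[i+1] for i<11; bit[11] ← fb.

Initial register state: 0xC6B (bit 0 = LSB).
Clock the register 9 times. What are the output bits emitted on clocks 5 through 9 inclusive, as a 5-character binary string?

01100

reg_0 = 0xC6B
clock 1: out=1, reg = 0xE35
clock 2: out=1, reg = 0x71A
clock 3: out=0, reg = 0xB8D
clock 4: out=1, reg = 0x5C6
clock 5: out=0, reg = 0x2E3
clock 6: out=1, reg = 0x171
clock 7: out=1, reg = 0x8B8
clock 8: out=0, reg = 0x45C
clock 9: out=0, reg = 0x22E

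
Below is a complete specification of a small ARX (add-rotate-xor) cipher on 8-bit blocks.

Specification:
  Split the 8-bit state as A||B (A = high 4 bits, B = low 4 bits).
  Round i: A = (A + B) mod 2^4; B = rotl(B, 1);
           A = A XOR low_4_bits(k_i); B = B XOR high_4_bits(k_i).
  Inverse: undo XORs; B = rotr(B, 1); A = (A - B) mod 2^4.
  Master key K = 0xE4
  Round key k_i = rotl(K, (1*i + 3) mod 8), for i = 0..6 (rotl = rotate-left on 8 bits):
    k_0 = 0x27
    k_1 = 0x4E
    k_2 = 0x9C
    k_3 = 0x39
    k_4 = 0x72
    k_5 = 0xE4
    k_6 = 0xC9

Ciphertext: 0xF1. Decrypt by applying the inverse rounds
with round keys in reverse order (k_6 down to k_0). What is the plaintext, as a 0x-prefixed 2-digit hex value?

s_0 = ciphertext = 0xF1
s_1 = InvRound(s_0, k_6) = 0x8E
s_2 = InvRound(s_1, k_5) = 0xC0
s_3 = InvRound(s_2, k_4) = 0x3B
s_4 = InvRound(s_3, k_3) = 0x64
s_5 = InvRound(s_4, k_2) = 0xCE
s_6 = InvRound(s_5, k_1) = 0xD5
s_7 = InvRound(s_6, k_0) = 0xFB

0xFB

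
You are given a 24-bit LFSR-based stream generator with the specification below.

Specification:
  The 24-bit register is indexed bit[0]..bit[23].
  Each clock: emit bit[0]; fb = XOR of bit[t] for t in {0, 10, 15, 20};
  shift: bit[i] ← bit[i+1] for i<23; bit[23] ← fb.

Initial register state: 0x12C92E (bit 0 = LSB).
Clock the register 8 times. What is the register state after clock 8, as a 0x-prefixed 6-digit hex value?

reg_0 = 0x12C92E
clock 1: out=0, reg = 0x096497
clock 2: out=1, reg = 0x04B24B
clock 3: out=1, reg = 0x025925
clock 4: out=1, reg = 0x812C92
clock 5: out=0, reg = 0xC09649
clock 6: out=1, reg = 0xE04B24
clock 7: out=0, reg = 0x702592
clock 8: out=0, reg = 0x3812C9

0x3812C9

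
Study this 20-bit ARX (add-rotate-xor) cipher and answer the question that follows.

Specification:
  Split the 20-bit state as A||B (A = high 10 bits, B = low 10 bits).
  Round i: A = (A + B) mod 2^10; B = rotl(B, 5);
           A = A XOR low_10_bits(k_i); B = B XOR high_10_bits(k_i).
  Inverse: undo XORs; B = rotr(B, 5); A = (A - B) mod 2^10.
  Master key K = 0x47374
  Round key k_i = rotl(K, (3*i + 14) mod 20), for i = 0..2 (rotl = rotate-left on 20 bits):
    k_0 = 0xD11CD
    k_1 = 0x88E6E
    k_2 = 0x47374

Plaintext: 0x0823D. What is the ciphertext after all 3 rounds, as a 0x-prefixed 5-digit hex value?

s_0 = plaintext = 0x0823D
s_1 = Round(s_0, k_0) = 0xE40F5
s_2 = Round(s_1, k_1) = 0xBAC84
s_3 = Round(s_2, k_2) = 0x06D98

0x06D98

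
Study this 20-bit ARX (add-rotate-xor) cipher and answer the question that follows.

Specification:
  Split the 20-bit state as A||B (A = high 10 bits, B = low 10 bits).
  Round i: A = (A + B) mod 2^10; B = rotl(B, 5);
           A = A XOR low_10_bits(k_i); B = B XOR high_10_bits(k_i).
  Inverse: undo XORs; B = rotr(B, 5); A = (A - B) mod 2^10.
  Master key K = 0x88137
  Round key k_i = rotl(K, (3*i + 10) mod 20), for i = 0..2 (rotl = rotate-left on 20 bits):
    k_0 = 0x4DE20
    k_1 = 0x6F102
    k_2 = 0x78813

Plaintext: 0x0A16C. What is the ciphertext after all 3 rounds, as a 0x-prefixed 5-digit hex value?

s_0 = plaintext = 0x0A16C
s_1 = Round(s_0, k_0) = 0xED0BC
s_2 = Round(s_1, k_1) = 0x5CA39
s_3 = Round(s_2, k_2) = 0xEE2D3

0xEE2D3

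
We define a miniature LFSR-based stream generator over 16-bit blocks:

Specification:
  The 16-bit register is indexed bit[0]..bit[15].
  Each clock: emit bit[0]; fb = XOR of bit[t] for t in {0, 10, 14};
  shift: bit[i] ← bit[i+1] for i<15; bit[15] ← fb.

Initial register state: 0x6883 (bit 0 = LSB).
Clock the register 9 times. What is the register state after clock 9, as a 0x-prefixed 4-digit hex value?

0xBC34

reg_0 = 0x6883
clock 1: out=1, reg = 0x3441
clock 2: out=1, reg = 0x1A20
clock 3: out=0, reg = 0x0D10
clock 4: out=0, reg = 0x8688
clock 5: out=0, reg = 0xC344
clock 6: out=0, reg = 0xE1A2
clock 7: out=0, reg = 0xF0D1
clock 8: out=1, reg = 0x7868
clock 9: out=0, reg = 0xBC34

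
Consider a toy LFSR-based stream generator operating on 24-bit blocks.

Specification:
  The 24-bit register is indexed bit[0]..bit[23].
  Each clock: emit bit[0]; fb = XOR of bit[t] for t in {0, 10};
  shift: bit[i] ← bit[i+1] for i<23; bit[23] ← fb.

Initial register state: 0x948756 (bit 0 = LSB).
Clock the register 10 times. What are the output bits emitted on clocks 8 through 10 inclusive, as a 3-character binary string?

011

reg_0 = 0x948756
clock 1: out=0, reg = 0xCA43AB
clock 2: out=1, reg = 0xE521D5
clock 3: out=1, reg = 0xF290EA
clock 4: out=0, reg = 0x794875
clock 5: out=1, reg = 0xBCA43A
clock 6: out=0, reg = 0xDE521D
clock 7: out=1, reg = 0xEF290E
clock 8: out=0, reg = 0x779487
clock 9: out=1, reg = 0x3BCA43
clock 10: out=1, reg = 0x9DE521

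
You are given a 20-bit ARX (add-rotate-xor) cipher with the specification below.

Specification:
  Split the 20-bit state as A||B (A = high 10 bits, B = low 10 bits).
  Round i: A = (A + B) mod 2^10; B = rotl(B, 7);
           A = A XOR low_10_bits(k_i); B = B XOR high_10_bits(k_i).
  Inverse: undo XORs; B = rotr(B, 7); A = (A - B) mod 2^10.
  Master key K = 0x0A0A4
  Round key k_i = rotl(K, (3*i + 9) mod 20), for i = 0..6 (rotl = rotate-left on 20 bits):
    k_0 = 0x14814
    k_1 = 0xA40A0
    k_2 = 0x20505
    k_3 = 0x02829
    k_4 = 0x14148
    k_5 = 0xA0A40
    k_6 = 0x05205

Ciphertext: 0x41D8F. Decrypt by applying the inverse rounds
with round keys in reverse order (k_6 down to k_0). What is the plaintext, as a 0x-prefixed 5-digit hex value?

s_0 = ciphertext = 0x41D8F
s_1 = InvRound(s_0, k_6) = 0x89CDB
s_2 = InvRound(s_1, k_5) = 0x66ECC
s_3 = InvRound(s_2, k_4) = 0xFB8E5
s_4 = InvRound(s_3, k_3) = 0x13B79
s_5 = InvRound(s_4, k_2) = 0x613C7
s_6 = InvRound(s_5, k_1) = 0x9AABA
s_7 = InvRound(s_6, k_0) = 0xCE745

0xCE745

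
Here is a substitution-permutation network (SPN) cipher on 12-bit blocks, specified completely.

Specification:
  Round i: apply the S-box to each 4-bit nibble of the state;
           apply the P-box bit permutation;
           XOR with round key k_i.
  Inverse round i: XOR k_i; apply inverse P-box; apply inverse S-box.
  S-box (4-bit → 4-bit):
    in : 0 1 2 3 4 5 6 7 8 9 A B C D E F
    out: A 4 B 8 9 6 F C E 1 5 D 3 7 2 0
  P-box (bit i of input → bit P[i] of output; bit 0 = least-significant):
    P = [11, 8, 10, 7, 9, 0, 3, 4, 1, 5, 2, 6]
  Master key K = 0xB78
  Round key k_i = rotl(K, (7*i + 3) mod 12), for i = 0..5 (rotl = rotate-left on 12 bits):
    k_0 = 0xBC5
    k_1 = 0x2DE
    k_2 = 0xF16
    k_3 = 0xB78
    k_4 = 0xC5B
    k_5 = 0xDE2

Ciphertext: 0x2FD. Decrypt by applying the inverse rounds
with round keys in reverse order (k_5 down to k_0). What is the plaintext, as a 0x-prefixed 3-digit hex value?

0x234

s_0 = ciphertext = 0x2FD
s_1 = InvRound(s_0, k_5) = 0xA6D
s_2 = InvRound(s_1, k_4) = 0xD41
s_3 = InvRound(s_2, k_3) = 0xE61
s_4 = InvRound(s_3, k_2) = 0x60E
s_5 = InvRound(s_4, k_1) = 0x337
s_6 = InvRound(s_5, k_0) = 0x234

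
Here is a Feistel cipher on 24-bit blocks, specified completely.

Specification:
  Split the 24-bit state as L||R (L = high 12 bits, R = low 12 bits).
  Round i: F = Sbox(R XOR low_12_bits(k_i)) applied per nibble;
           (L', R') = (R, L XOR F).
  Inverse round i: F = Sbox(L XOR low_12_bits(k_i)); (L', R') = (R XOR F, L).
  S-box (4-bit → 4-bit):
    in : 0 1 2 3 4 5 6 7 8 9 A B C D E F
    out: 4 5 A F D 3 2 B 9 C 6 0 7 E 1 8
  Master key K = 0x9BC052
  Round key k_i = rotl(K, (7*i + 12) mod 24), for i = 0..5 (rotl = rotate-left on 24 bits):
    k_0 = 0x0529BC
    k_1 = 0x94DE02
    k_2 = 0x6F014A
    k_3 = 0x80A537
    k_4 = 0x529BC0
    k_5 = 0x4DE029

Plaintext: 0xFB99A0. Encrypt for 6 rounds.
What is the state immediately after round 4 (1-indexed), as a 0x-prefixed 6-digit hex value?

s_0 = plaintext = 0xFB99A0
s_1 = Round(s_0, k_0) = 0x9A0BEE
s_2 = Round(s_1, k_1) = 0xBEEAB7
s_3 = Round(s_2, k_2) = 0xAB7B60
s_4 = Round(s_3, k_3) = 0xB60B8C
s_5 = Round(s_4, k_4) = 0xB8CFB7
s_6 = Round(s_5, k_5) = 0xFB734D

0xB60B8C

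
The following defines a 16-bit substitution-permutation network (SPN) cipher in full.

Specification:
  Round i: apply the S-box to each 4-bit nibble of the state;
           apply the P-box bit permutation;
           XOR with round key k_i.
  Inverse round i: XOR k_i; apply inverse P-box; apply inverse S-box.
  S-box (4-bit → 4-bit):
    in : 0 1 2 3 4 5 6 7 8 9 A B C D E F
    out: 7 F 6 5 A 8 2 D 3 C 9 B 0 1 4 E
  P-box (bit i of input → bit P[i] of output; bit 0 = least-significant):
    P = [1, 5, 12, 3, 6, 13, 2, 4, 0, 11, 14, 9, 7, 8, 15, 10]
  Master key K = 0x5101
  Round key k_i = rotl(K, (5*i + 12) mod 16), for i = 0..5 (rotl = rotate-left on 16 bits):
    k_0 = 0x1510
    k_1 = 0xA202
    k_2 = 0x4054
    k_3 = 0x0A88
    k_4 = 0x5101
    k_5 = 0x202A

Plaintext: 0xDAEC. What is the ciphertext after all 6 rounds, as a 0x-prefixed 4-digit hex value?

0xEDD5

s_0 = plaintext = 0xDAEC
s_1 = Round(s_0, k_0) = 0x1795
s_2 = Round(s_1, k_1) = 0x659F
s_3 = Round(s_2, k_2) = 0x5368
s_4 = Round(s_3, k_3) = 0x6EAB
s_5 = Round(s_4, k_4) = 0x107B
s_6 = Round(s_5, k_5) = 0xEDD5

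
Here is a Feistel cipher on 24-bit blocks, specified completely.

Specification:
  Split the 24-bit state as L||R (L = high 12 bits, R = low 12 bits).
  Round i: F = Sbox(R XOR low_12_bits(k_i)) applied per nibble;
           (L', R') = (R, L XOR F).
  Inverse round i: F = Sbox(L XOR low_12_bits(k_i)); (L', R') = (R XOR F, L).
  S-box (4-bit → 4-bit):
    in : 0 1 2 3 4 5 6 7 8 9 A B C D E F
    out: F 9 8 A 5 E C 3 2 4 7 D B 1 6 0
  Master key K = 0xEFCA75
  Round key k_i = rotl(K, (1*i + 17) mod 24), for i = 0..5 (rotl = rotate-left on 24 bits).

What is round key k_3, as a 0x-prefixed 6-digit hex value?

0x5EFCA7

K = 0xEFCA75
k_0 = rotl(K, (1*0+17) mod 24) = rotl(K, 17) = 0xEBDF94
k_1 = rotl(K, (1*1+17) mod 24) = rotl(K, 18) = 0xD7BF29
k_2 = rotl(K, (1*2+17) mod 24) = rotl(K, 19) = 0xAF7E53
k_3 = rotl(K, (1*3+17) mod 24) = rotl(K, 20) = 0x5EFCA7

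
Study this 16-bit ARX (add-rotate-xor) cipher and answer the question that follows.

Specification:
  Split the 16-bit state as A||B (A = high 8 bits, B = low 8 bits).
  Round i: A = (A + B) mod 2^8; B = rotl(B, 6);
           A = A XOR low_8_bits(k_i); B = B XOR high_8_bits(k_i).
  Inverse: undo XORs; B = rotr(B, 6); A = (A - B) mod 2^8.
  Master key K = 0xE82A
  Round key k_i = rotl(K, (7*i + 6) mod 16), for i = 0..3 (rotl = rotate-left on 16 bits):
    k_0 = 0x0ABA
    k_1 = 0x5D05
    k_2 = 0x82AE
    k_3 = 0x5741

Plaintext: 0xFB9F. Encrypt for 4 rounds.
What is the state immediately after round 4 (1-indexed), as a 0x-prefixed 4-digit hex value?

s_0 = plaintext = 0xFB9F
s_1 = Round(s_0, k_0) = 0x20ED
s_2 = Round(s_1, k_1) = 0x0826
s_3 = Round(s_2, k_2) = 0x800B
s_4 = Round(s_3, k_3) = 0xCA95

0xCA95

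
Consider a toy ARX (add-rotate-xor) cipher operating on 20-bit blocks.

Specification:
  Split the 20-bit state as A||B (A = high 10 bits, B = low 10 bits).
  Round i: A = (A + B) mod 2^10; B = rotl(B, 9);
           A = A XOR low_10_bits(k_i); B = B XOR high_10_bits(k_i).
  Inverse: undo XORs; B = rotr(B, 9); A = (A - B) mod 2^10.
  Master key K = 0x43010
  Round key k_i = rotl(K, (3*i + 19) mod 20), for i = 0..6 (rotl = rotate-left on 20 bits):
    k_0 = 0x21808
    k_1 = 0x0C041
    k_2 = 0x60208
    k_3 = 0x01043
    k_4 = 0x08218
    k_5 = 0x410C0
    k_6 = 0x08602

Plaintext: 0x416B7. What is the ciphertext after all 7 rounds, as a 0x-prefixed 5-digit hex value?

s_0 = plaintext = 0x416B7
s_1 = Round(s_0, k_0) = 0xED3DD
s_2 = Round(s_1, k_1) = 0xF43DE
s_3 = Round(s_2, k_2) = 0x6986F
s_4 = Round(s_3, k_3) = 0x95A33
s_5 = Round(s_4, k_4) = 0xA4739
s_6 = Round(s_5, k_5) = 0x42A98
s_7 = Round(s_6, k_6) = 0x6816D

0x6816D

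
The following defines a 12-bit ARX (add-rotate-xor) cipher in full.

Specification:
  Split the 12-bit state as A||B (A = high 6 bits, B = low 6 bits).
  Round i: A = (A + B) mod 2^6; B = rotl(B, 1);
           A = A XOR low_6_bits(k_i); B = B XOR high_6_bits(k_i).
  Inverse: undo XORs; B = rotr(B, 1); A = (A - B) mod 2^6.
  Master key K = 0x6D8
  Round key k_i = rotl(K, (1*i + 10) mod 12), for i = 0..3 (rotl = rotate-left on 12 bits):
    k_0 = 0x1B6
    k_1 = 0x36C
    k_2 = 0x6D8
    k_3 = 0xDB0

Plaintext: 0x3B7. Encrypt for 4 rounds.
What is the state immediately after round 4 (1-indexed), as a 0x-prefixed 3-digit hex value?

s_0 = plaintext = 0x3B7
s_1 = Round(s_0, k_0) = 0xCE9
s_2 = Round(s_1, k_1) = 0xC1E
s_3 = Round(s_2, k_2) = 0x5A7
s_4 = Round(s_3, k_3) = 0x379

0x379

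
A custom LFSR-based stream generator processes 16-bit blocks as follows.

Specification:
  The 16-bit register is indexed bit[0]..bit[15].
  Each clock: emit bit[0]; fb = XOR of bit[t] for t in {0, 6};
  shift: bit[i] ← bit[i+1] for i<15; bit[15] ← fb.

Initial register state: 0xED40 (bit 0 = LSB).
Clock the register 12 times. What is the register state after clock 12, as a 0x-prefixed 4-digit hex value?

reg_0 = 0xED40
clock 1: out=0, reg = 0xF6A0
clock 2: out=0, reg = 0x7B50
clock 3: out=0, reg = 0xBDA8
clock 4: out=0, reg = 0x5ED4
clock 5: out=0, reg = 0xAF6A
clock 6: out=0, reg = 0xD7B5
clock 7: out=1, reg = 0xEBDA
clock 8: out=0, reg = 0xF5ED
clock 9: out=1, reg = 0x7AF6
clock 10: out=0, reg = 0xBD7B
clock 11: out=1, reg = 0x5EBD
clock 12: out=1, reg = 0xAF5E

0xAF5E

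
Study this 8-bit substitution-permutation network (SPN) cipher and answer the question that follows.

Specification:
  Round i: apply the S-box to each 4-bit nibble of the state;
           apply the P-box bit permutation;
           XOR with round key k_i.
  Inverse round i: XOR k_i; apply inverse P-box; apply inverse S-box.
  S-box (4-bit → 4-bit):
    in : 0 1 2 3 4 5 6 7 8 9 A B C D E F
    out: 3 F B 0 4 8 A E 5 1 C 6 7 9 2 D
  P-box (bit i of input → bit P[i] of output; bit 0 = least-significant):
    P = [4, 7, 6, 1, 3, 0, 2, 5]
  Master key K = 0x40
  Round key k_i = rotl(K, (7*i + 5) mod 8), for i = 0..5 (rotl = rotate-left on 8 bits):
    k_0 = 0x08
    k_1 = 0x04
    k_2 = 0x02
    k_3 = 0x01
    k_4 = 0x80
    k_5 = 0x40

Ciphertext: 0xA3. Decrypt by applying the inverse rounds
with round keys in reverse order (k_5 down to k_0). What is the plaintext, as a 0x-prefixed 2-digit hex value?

0xB0

s_0 = ciphertext = 0xA3
s_1 = InvRound(s_0, k_5) = 0x67
s_2 = InvRound(s_1, k_4) = 0x77
s_3 = InvRound(s_2, k_3) = 0xAF
s_4 = InvRound(s_3, k_2) = 0x1E
s_5 = InvRound(s_4, k_1) = 0x9D
s_6 = InvRound(s_5, k_0) = 0xB0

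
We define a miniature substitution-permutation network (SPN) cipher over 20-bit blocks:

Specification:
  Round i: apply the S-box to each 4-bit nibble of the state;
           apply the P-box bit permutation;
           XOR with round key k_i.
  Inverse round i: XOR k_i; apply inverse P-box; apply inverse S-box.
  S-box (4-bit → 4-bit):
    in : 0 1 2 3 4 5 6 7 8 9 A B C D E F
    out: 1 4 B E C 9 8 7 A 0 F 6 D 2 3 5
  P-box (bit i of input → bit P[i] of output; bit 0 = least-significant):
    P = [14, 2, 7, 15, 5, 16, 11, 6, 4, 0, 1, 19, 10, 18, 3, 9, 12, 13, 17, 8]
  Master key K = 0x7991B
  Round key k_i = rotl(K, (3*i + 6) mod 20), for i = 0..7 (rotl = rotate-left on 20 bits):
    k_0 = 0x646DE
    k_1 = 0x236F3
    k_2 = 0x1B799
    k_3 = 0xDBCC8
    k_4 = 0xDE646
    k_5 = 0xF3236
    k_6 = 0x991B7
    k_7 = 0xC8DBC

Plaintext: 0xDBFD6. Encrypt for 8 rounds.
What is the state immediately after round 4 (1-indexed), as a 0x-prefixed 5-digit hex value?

s_0 = plaintext = 0xDBFD6
s_1 = Round(s_0, k_0) = 0x3E6C4
s_2 = Round(s_1, k_1) = 0xC9B13
s_3 = Round(s_2, k_2) = 0x32E1E
s_4 = Round(s_3, k_3) = 0xBD3DD
s_5 = Round(s_4, k_4) = 0x2C641
s_6 = Round(s_5, k_5) = 0x70DFE
s_7 = Round(s_6, k_6) = 0xBED92
s_8 = Round(s_7, k_7) = 0xA69B9

0xBD3DD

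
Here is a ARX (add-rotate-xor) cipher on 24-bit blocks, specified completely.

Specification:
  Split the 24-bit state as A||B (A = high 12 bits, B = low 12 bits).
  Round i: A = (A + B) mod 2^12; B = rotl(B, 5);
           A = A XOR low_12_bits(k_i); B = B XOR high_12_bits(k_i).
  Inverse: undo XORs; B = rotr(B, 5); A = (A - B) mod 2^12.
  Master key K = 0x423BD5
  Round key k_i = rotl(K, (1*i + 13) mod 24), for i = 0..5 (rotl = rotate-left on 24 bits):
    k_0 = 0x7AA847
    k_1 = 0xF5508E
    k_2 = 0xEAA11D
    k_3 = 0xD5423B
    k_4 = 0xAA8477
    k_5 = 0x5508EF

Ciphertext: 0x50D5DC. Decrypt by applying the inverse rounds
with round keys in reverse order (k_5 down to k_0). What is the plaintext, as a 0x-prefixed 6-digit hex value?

0x464EA4

s_0 = ciphertext = 0x50D5DC
s_1 = InvRound(s_0, k_5) = 0x7DE604
s_2 = InvRound(s_1, k_4) = 0xD44665
s_3 = InvRound(s_2, k_3) = 0x6A68D9
s_4 = InvRound(s_3, k_2) = 0xE089B3
s_5 = InvRound(s_4, k_1) = 0xB4F337
s_6 = InvRound(s_5, k_0) = 0x464EA4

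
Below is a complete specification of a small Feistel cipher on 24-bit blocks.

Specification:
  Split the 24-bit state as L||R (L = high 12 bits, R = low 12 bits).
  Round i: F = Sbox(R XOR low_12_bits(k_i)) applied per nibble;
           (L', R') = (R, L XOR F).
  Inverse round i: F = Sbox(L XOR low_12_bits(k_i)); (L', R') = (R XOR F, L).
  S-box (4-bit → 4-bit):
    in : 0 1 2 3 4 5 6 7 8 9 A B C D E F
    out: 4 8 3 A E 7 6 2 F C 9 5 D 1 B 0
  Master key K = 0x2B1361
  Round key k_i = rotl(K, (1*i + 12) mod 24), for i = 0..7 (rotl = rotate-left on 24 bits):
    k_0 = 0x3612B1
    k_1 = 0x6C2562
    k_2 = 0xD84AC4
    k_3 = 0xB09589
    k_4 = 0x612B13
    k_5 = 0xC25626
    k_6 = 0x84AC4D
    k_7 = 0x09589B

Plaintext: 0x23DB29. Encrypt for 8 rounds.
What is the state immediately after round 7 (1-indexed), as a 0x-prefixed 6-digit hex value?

s_0 = plaintext = 0x23DB29
s_1 = Round(s_0, k_0) = 0xB29EF2
s_2 = Round(s_1, k_1) = 0xEF2EED
s_3 = Round(s_2, k_2) = 0xEED0CE
s_4 = Round(s_3, k_3) = 0x0CE90F
s_5 = Round(s_4, k_4) = 0x90F343
s_6 = Round(s_5, k_5) = 0x343E68
s_7 = Round(s_6, k_6) = 0xE68074
s_8 = Round(s_7, k_7) = 0x0741D8

0xE68074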